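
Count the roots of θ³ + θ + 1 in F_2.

Write f(θ) = θ³ + θ + 1.
Evaluate at each of the 2 elements of F_2:
f(0) = 1; f(1) = 1.
No element is a root.

0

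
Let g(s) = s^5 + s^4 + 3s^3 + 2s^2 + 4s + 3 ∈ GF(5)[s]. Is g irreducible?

Yes

Check for roots in GF(5): g(0) = 3; g(1) = 4; g(2) = 1; g(3) = 3; g(4) = 3.
No roots, so no linear factors.
Degree-2 irreducible divisors: test the 10 monic irreducibles of degree 2 over GF(5).
None of them divide g (all give nonzero remainder).
No irreducible factor of degree ≤ 2 exists, so g is irreducible over GF(5).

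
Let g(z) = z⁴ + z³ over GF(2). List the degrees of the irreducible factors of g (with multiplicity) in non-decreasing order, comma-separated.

1, 1, 1, 1

Roots in GF(2): g(0) = 0 → root; g(1) = 0 → root.
Linear factors from roots: (z), (z + 1).
Complete factorization: g(z) = (z + 1)·(z)^3.
Factor degrees with multiplicity: 1 + 1 + 1 + 1 = 4.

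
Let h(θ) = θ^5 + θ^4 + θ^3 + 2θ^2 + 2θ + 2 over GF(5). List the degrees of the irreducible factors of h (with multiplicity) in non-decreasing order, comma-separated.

Roots in GF(5): h(0) = 2; h(1) = 4; h(2) = 0 → root; h(3) = 2; h(4) = 1.
Linear factors from roots: (θ - 2).
Complete factorization: h(θ) = (θ - 2)·(θ^2 + θ + 1)·(θ^2 + 2θ - 1).
Factor degrees with multiplicity: 1 + 2 + 2 = 5.

1, 2, 2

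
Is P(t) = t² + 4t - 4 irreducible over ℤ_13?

Yes

Check each element of ℤ_13 for a root: P(0)=9, P(1)=1, P(2)=8, P(3)=4, P(4)=2, P(5)=2, P(6)=4, P(7)=8, P(8)=1, P(9)=9, P(10)=6, P(11)=5, P(12)=6.
No roots. A degree-2 polynomial over a field with no linear factor is irreducible.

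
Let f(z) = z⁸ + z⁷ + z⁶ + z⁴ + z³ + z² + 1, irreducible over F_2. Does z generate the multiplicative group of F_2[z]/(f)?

|GF(2^8)^×| = 2^8 − 1 = 255. Prime factorization: 255 = 3·5·17.
f is primitive ⇔ z has order 255 in GF(2)[z]/(f), i.e. z^(255/q) ≠ 1 for each prime q | 255.
z^(85) mod f = 1
z^(51) mod f = z⁶ + z³.
z^(15) mod f = z⁷ + z⁶ + z⁴ + z³ + z² + z.
Since z^(85) = 1, the order of z divides 85 < 255; not primitive.

No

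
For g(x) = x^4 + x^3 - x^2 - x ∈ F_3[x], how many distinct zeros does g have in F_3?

3

Evaluate at each of the 3 elements of F_3:
g(0) = 0 → root; g(1) = 0 → root; g(2) = 0 → root.
Roots: {0, 1, 2}.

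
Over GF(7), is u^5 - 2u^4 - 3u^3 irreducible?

Write f(u) = u^5 - 2u^4 - 3u^3.
Check for roots in GF(7): f(0) = 0 → root; f(1) = 3; f(2) = 4; f(3) = 0 → root; f(4) = 5; f(5) = 2; f(6) = 0 → root.
f(0) = 0, so (u) divides f(u); f is reducible.

No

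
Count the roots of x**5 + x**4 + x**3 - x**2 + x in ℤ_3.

Write g(x) = x**5 + x**4 + x**3 - x**2 + x.
Evaluate at each of the 3 elements of ℤ_3:
g(0) = 0 → root; g(1) = 0 → root; g(2) = 0 → root.
Roots: {0, 1, 2}.

3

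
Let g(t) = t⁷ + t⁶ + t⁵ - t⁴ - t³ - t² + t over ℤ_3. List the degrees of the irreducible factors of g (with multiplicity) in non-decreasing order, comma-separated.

1, 1, 2, 3

Roots in ℤ_3: g(0) = 0 → root; g(1) = 1; g(2) = 0 → root.
Linear factors from roots: (t), (t + 1).
Complete factorization: g(t) = (t)·(t + 1)·(t² - t - 1)·(t³ + t² - 1).
Factor degrees with multiplicity: 1 + 1 + 2 + 3 = 7.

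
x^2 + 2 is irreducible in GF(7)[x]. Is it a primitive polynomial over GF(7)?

No

Write f(x) = x^2 + 2.
|GF(7^2)^×| = 7^2 − 1 = 48. Prime factorization: 48 = 2^4·3.
f is primitive ⇔ x has order 48 in GF(7)[x]/(f), i.e. x^(48/q) ≠ 1 for each prime q | 48.
x^(24) mod f = 1
x^(16) mod f = 4.
Since x^(24) = 1, the order of x divides 24 < 48; not primitive.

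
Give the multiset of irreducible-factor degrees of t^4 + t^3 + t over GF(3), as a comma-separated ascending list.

Write h(t) = t^4 + t^3 + t.
Roots in GF(3): h(0) = 0 → root; h(1) = 0 → root; h(2) = 2.
Linear factors from roots: (t), (t - 1).
Complete factorization: h(t) = (t)·(t - 1)·(t^2 - t - 1).
Factor degrees with multiplicity: 1 + 1 + 2 = 4.

1, 1, 2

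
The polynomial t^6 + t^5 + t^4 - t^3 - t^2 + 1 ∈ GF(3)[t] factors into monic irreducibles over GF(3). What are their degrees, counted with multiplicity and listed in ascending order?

6

Write g(t) = t^6 + t^5 + t^4 - t^3 - t^2 + 1.
Roots in GF(3): g(0) = 1; g(1) = 2; g(2) = 2.
Complete factorization: g(t) = (t^6 + t^5 + t^4 - t^3 - t^2 + 1).
Factor degrees with multiplicity: 6 = 6.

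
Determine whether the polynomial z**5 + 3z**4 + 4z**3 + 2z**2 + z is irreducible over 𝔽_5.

No

Write f(z) = z**5 + 3z**4 + 4z**3 + 2z**2 + z.
Check for roots in 𝔽_5: f(0) = 0 → root; f(1) = 1; f(2) = 2; f(3) = 0 → root; f(4) = 4.
f(0) = 0, so (z) divides f(z); f is reducible.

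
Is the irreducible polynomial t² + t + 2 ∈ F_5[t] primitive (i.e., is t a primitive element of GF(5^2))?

Yes

Write f(t) = t² + t + 2.
|GF(5^2)^×| = 5^2 − 1 = 24. Prime factorization: 24 = 2^3·3.
f is primitive ⇔ t has order 24 in GF(5)[t]/(f), i.e. t^(24/q) ≠ 1 for each prime q | 24.
t^(12) mod f = 4.
t^(8) mod f = 3t + 1.
None equal 1, so t has full order 24; f is primitive.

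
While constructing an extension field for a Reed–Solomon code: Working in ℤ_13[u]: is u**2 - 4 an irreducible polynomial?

Write P(u) = u**2 - 4.
Check each element of ℤ_13 for a root: P(0)=9, P(1)=10, P(2)=0, P(3)=5, P(4)=12, P(5)=8, P(6)=6, P(7)=6, P(8)=8, P(9)=12, P(10)=5, P(11)=0, P(12)=10.
P(2) = 0, so (u − 2) divides P(u); P is reducible.

No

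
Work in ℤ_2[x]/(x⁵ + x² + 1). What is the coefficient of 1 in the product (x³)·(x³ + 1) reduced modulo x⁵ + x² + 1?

0

Multiply in ℤ_2[x]: (x³)·(x³ + 1) = x⁶ + x³.
Reduce using x⁵ ≡ x² + 1 (mod x⁵ + x² + 1).
Reduced: x.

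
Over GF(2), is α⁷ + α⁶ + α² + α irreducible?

Write g(α) = α⁷ + α⁶ + α² + α.
Check for roots in GF(2): g(0) = 0 → root; g(1) = 0 → root.
g(0) = 0, so (α) divides g(α); g is reducible.

No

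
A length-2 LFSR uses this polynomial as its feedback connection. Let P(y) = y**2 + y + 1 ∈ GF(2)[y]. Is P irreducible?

Check for roots in GF(2): P(0) = 1; P(1) = 1.
No roots. A degree-2 polynomial over a field with no linear factor is irreducible.

Yes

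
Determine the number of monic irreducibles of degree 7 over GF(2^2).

2340

By the necklace-counting formula, N_4(7) = (1/7) Σ_{d|7} μ(7/d)·4^d.
Divisors of 7: 1, 7; μ(7/d) for each: -1, 1.
Σ = − 4^1 + 4^7 = 16380.
N = 16380/7 = 2340.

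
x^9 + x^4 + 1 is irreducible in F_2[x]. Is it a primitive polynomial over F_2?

Write f(x) = x^9 + x^4 + 1.
|GF(2^9)^×| = 2^9 − 1 = 511. Prime factorization: 511 = 7·73.
f is primitive ⇔ x has order 511 in GF(2)[x]/(f), i.e. x^(511/q) ≠ 1 for each prime q | 511.
x^(73) mod f = x^8 + x^6 + x^4.
x^(7) mod f = x^7.
None equal 1, so x has full order 511; f is primitive.

Yes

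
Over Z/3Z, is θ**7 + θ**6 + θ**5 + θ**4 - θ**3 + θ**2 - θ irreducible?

No

Write h(θ) = θ**7 + θ**6 + θ**5 + θ**4 - θ**3 + θ**2 - θ.
Check for roots in Z/3Z: h(0) = 0 → root; h(1) = 0 → root; h(2) = 0 → root.
h(0) = 0, so (θ) divides h(θ); h is reducible.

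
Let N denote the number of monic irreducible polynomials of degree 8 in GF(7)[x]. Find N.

Gauss's count: N_{7}(8) = (1/8) Σ_{d|8} μ(8/d)·7^d.
Divisors of 8: 1, 2, 4, 8; μ(8/d) for each: 0, 0, -1, 1.
Σ = − 7^4 + 7^8 = 5762400.
N = 5762400/8 = 720300.

720300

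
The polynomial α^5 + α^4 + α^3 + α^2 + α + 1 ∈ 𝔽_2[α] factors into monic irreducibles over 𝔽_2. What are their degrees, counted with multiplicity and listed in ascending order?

Write f(α) = α^5 + α^4 + α^3 + α^2 + α + 1.
Roots in 𝔽_2: f(0) = 1; f(1) = 0 → root.
Linear factors from roots: (α + 1).
Complete factorization: f(α) = (α + 1)·(α^2 + α + 1)^2.
Factor degrees with multiplicity: 1 + 2 + 2 = 5.

1, 2, 2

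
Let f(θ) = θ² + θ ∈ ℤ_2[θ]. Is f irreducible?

Check for roots in ℤ_2: f(0) = 0 → root; f(1) = 0 → root.
f(0) = 0, so (θ) divides f(θ); f is reducible.

No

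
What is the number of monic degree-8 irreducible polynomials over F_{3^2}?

Gauss's count: N_{9}(8) = (1/8) Σ_{d|8} μ(8/d)·9^d.
Divisors of 8: 1, 2, 4, 8; μ(8/d) for each: 0, 0, -1, 1.
Σ = − 9^4 + 9^8 = 43040160.
N = 43040160/8 = 5380020.

5380020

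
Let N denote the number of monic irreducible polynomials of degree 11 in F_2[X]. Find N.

186

By the necklace-counting formula, N_2(11) = (1/11) Σ_{d|11} μ(11/d)·2^d.
Divisors of 11: 1, 11; μ(11/d) for each: -1, 1.
Σ = − 2^1 + 2^11 = 2046.
N = 2046/11 = 186.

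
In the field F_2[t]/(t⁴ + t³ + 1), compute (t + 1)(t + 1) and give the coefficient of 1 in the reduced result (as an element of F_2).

Multiply in F_2[t]: (t + 1)·(t + 1) = t² + 1.
Reduced: t² + 1.

1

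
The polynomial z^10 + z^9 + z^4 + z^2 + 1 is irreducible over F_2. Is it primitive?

Write f(z) = z^10 + z^9 + z^4 + z^2 + 1.
|GF(2^10)^×| = 2^10 − 1 = 1023. Prime factorization: 1023 = 3·11·31.
f is primitive ⇔ z has order 1023 in GF(2)[z]/(f), i.e. z^(1023/q) ≠ 1 for each prime q | 1023.
z^(341) mod f = z^8 + z^6 + z^4 + z^3 + z^2 + 1.
z^(93) mod f = z^7 + z^6 + z^5 + z^4 + z^3 + z.
z^(33) mod f = z^8 + z^7 + z^3 + z^2 + z + 1.
None equal 1, so z has full order 1023; f is primitive.

Yes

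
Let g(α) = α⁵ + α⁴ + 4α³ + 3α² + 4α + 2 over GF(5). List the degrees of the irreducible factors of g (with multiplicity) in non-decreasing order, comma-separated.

Roots in GF(5): g(0) = 2; g(1) = 0 → root; g(2) = 2; g(3) = 3; g(4) = 2.
Linear factors from roots: (α + 4).
Complete factorization: g(α) = (α + 4)·(α² + 2)·(α² + 2α + 4).
Factor degrees with multiplicity: 1 + 2 + 2 = 5.

1, 2, 2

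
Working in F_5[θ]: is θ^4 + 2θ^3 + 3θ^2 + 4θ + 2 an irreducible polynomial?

Write f(θ) = θ^4 + 2θ^3 + 3θ^2 + 4θ + 2.
Check for roots in F_5: f(0) = 2; f(1) = 2; f(2) = 4; f(3) = 1; f(4) = 0 → root.
f(4) = 0, so (θ − 4) divides f(θ); f is reducible.

No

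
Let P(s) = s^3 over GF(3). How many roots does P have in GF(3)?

Evaluate at each of the 3 elements of GF(3):
P(0) = 0 → root; P(1) = 1; P(2) = 2.
Roots: {0}.

1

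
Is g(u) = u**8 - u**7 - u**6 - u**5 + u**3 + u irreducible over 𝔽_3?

Check for roots in 𝔽_3: g(0) = 0 → root; g(1) = 0 → root; g(2) = 0 → root.
g(0) = 0, so (u) divides g(u); g is reducible.

No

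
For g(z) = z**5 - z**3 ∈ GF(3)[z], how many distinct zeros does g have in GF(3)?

Evaluate at each of the 3 elements of GF(3):
g(0) = 0 → root; g(1) = 0 → root; g(2) = 0 → root.
Roots: {0, 1, 2}.

3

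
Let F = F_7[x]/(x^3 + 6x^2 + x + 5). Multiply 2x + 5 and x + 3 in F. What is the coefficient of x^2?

Multiply in F_7[x]: (2x + 5)·(x + 3) = 2x^2 + 4x + 1.
Reduced: 2x^2 + 4x + 1.

2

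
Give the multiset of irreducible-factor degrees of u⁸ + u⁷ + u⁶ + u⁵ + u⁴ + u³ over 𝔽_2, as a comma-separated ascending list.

Write f(u) = u⁸ + u⁷ + u⁶ + u⁵ + u⁴ + u³.
Roots in 𝔽_2: f(0) = 0 → root; f(1) = 0 → root.
Linear factors from roots: (u), (u + 1).
Complete factorization: f(u) = (u + 1)·(u)^3·(u² + u + 1)^2.
Factor degrees with multiplicity: 1 + 1 + 1 + 1 + 2 + 2 = 8.

1, 1, 1, 1, 2, 2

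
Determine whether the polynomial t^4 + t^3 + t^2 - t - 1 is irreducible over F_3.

Write f(t) = t^4 + t^3 + t^2 - t - 1.
Check for roots in F_3: f(0) = 2; f(1) = 1; f(2) = 1.
No roots, so no linear factors.
Monic irreducibles of degree 2 over GF(3): t^2 + 1, t^2 + t - 1, t^2 - t - 1.
None of them divide f (all give nonzero remainder).
No irreducible factor of degree ≤ 2 exists, so f is irreducible over GF(3).

Yes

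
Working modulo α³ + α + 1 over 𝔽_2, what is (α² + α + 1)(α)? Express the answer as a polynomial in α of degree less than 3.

α^2 + 1

Multiply in 𝔽_2[α]: (α² + α + 1)·(α) = α³ + α² + α.
Reduce using α³ ≡ α + 1 (mod α³ + α + 1).
Reduced: α² + 1.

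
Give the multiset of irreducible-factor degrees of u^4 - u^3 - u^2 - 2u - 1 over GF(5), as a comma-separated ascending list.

2, 2

Write f(u) = u^4 - u^3 - u^2 - 2u - 1.
Roots in GF(5): f(0) = 4; f(1) = 1; f(2) = 4; f(3) = 3; f(4) = 2.
Complete factorization: f(u) = (u^2 + 2)·(u^2 - u + 2).
Factor degrees with multiplicity: 2 + 2 = 4.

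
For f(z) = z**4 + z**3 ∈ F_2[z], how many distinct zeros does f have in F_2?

Evaluate at each of the 2 elements of F_2:
f(0) = 0 → root; f(1) = 0 → root.
Roots: {0, 1}.

2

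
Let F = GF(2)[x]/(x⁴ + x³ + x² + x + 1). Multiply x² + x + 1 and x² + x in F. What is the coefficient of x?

0

Multiply in GF(2)[x]: (x² + x + 1)·(x² + x) = x⁴ + x.
Reduce using x⁴ ≡ x³ + x² + x + 1 (mod x⁴ + x³ + x² + x + 1).
Reduced: x³ + x² + 1.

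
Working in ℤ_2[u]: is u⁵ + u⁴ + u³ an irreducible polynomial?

No

Write f(u) = u⁵ + u⁴ + u³.
Check for roots in ℤ_2: f(0) = 0 → root; f(1) = 1.
f(0) = 0, so (u) divides f(u); f is reducible.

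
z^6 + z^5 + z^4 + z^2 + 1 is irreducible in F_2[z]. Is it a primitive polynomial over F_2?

No

Write f(z) = z^6 + z^5 + z^4 + z^2 + 1.
|GF(2^6)^×| = 2^6 − 1 = 63. Prime factorization: 63 = 3^2·7.
f is primitive ⇔ z has order 63 in GF(2)[z]/(f), i.e. z^(63/q) ≠ 1 for each prime q | 63.
z^(21) mod f = 1
z^(9) mod f = z^3 + 1.
Since z^(21) = 1, the order of z divides 21 < 63; not primitive.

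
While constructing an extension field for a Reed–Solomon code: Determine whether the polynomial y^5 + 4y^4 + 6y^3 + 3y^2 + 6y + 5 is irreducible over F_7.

Yes

Write h(y) = y^5 + 4y^4 + 6y^3 + 3y^2 + 6y + 5.
Check for roots in F_7: h(0) = 5; h(1) = 4; h(2) = 5; h(3) = 2; h(4) = 3; h(5) = 3; h(6) = 6.
No roots, so no linear factors.
Degree-2 irreducible divisors: test the 21 monic irreducibles of degree 2 over GF(7).
None of them divide h (all give nonzero remainder).
No irreducible factor of degree ≤ 2 exists, so h is irreducible over GF(7).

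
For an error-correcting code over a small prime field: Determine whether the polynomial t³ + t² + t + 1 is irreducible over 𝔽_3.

Write f(t) = t³ + t² + t + 1.
Check for roots in 𝔽_3: f(0) = 1; f(1) = 1; f(2) = 0 → root.
f(2) = 0, so (t − 2) divides f(t); f is reducible.

No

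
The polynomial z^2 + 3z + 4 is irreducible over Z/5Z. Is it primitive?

Write f(z) = z^2 + 3z + 4.
|GF(5^2)^×| = 5^2 − 1 = 24. Prime factorization: 24 = 2^3·3.
f is primitive ⇔ z has order 24 in GF(5)[z]/(f), i.e. z^(24/q) ≠ 1 for each prime q | 24.
z^(12) mod f = 1
z^(8) mod f = 3z + 4.
Since z^(12) = 1, the order of z divides 12 < 24; not primitive.

No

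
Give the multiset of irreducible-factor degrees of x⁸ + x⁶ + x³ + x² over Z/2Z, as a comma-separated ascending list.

Write f(x) = x⁸ + x⁶ + x³ + x².
Roots in Z/2Z: f(0) = 0 → root; f(1) = 0 → root.
Linear factors from roots: (x), (x + 1).
Complete factorization: f(x) = (x + 1)·(x)^2·(x² + x + 1)·(x³ + x + 1).
Factor degrees with multiplicity: 1 + 1 + 1 + 2 + 3 = 8.

1, 1, 1, 2, 3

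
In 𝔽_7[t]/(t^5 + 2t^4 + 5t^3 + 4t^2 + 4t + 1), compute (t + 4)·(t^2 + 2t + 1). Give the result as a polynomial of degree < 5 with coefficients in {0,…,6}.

t^3 + 6t^2 + 2t + 4

Multiply in 𝔽_7[t]: (t + 4)·(t^2 + 2t + 1) = t^3 + 6t^2 + 2t + 4.
Reduced: t^3 + 6t^2 + 2t + 4.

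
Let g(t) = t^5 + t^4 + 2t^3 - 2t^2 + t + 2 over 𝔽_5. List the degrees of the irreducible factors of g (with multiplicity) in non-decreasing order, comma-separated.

Roots in 𝔽_5: g(0) = 2; g(1) = 0 → root; g(2) = 0 → root; g(3) = 0 → root; g(4) = 2.
Linear factors from roots: (t - 1), (t - 2), (t + 2).
Complete factorization: g(t) = (t + 2)·(t - 2)·(t - 1)·(t^2 + 2t - 2).
Factor degrees with multiplicity: 1 + 1 + 1 + 2 = 5.

1, 1, 1, 2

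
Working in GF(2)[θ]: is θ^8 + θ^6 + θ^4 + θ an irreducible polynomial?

No

Write g(θ) = θ^8 + θ^6 + θ^4 + θ.
Check for roots in GF(2): g(0) = 0 → root; g(1) = 0 → root.
g(0) = 0, so (θ) divides g(θ); g is reducible.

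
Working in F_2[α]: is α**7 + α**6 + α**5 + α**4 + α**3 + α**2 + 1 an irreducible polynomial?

Yes

Write P(α) = α**7 + α**6 + α**5 + α**4 + α**3 + α**2 + 1.
Check for roots in F_2: P(0) = 1; P(1) = 1.
No roots, so no linear factors.
Monic irreducibles of degree 2 over GF(2): α**2 + α + 1.
None of them divide P (all give nonzero remainder).
Monic irreducibles of degree 3 over GF(2): α**3 + α + 1, α**3 + α**2 + 1.
None of them divide P (all give nonzero remainder).
No irreducible factor of degree ≤ 3 exists, so P is irreducible over GF(2).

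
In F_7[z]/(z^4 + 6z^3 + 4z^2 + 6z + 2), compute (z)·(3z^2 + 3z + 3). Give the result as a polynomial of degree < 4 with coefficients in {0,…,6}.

3z^3 + 3z^2 + 3z

Multiply in F_7[z]: (z)·(3z^2 + 3z + 3) = 3z^3 + 3z^2 + 3z.
Reduced: 3z^3 + 3z^2 + 3z.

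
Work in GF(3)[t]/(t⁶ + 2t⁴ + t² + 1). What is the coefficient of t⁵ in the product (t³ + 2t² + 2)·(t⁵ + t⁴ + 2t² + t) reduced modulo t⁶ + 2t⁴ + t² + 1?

Multiply in GF(3)[t]: (t³ + 2t² + 2)·(t⁵ + t⁴ + 2t² + t) = t⁸ + 2t⁶ + t⁵ + t⁴ + 2t³ + t² + 2t.
Reduce using t⁶ ≡ t⁴ + 2t² + 2 (mod t⁶ + 2t⁴ + t² + 1).
Reduced: t⁵ + 2t³ + 2t.

1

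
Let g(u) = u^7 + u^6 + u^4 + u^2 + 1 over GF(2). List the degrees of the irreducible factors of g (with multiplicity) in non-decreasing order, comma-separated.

Roots in GF(2): g(0) = 1; g(1) = 1.
Complete factorization: g(u) = (u^7 + u^6 + u^4 + u^2 + 1).
Factor degrees with multiplicity: 7 = 7.

7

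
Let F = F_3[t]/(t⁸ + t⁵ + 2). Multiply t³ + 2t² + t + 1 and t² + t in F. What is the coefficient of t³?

0

Multiply in F_3[t]: (t³ + 2t² + t + 1)·(t² + t) = t⁵ + 2t² + t.
Reduced: t⁵ + 2t² + t.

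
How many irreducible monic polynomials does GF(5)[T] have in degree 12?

x^(5^12) − x is the product of all monic irreducibles of degree dividing 12; Möbius inversion gives N = (1/12) Σ μ(12/d)·5^d.
Divisors of 12: 1, 2, 3, 4, 6, 12; μ(12/d) for each: 0, 1, 0, -1, -1, 1.
Σ = 5^2 − 5^4 − 5^6 + 5^12 = 244124400.
N = 244124400/12 = 20343700.

20343700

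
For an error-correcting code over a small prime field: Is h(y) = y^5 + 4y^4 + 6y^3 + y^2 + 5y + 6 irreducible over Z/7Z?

Check for roots in Z/7Z: h(0) = 6; h(1) = 2; h(2) = 3; h(3) = 3; h(4) = 3; h(5) = 5; h(6) = 6.
No roots, so no linear factors.
Degree-2 irreducible divisors: test the 21 monic irreducibles of degree 2 over GF(7).
None of them divide h (all give nonzero remainder).
No irreducible factor of degree ≤ 2 exists, so h is irreducible over GF(7).

Yes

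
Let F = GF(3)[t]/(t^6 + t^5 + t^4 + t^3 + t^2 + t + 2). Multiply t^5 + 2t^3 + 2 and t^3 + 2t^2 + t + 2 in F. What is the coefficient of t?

2

Multiply in GF(3)[t]: (t^5 + 2t^3 + 2)·(t^3 + 2t^2 + t + 2) = t^8 + 2t^7 + 2t^4 + t^2 + 2t + 1.
Reduce using t^6 ≡ 2t^5 + 2t^4 + 2t^3 + 2t^2 + 2t + 1 (mod t^6 + t^5 + t^4 + t^3 + t^2 + t + 2).
Reduced: 2t^4 + 2t + 2.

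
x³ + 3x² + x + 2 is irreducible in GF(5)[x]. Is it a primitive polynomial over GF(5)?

Yes

Write f(x) = x³ + 3x² + x + 2.
|GF(5^3)^×| = 5^3 − 1 = 124. Prime factorization: 124 = 2^2·31.
f is primitive ⇔ x has order 124 in GF(5)[x]/(f), i.e. x^(124/q) ≠ 1 for each prime q | 124.
x^(62) mod f = 4.
x^(4) mod f = 3x² + x + 1.
None equal 1, so x has full order 124; f is primitive.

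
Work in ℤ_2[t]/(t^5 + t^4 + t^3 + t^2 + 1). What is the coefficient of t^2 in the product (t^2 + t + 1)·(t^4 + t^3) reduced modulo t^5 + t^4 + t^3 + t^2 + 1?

1

Multiply in ℤ_2[t]: (t^2 + t + 1)·(t^4 + t^3) = t^6 + t^3.
Reduce using t^5 ≡ t^4 + t^3 + t^2 + 1 (mod t^5 + t^4 + t^3 + t^2 + 1).
Reduced: t^3 + t^2 + t + 1.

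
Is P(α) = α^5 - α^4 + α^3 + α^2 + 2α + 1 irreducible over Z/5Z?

No

Check for roots in Z/5Z: P(0) = 1; P(1) = 0 → root; P(2) = 3; P(3) = 0 → root; P(4) = 2.
P(1) = 0, so (α − 1) divides P(α); P is reducible.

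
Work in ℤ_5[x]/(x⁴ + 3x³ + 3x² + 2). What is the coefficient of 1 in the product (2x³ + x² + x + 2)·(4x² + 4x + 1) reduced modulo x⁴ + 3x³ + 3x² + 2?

1

Multiply in ℤ_5[x]: (2x³ + x² + x + 2)·(4x² + 4x + 1) = 3x⁵ + 2x⁴ + 3x² + 4x + 2.
Reduce using x⁴ ≡ 2x³ + 2x² + 3 (mod x⁴ + 3x³ + 3x² + 2).
Reduced: 2x³ + 4x² + 3x + 1.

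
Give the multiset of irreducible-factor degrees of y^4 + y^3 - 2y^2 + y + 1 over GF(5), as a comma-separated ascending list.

2, 2

Write g(y) = y^4 + y^3 - 2y^2 + y + 1.
Roots in GF(5): g(0) = 1; g(1) = 2; g(2) = 4; g(3) = 4; g(4) = 3.
Complete factorization: g(y) = (y^2 + 2y - 2)·(y^2 - y + 2).
Factor degrees with multiplicity: 2 + 2 = 4.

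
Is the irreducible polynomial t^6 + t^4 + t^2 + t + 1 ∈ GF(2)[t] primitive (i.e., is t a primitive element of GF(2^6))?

No

Write f(t) = t^6 + t^4 + t^2 + t + 1.
|GF(2^6)^×| = 2^6 − 1 = 63. Prime factorization: 63 = 3^2·7.
f is primitive ⇔ t has order 63 in GF(2)[t]/(f), i.e. t^(63/q) ≠ 1 for each prime q | 63.
t^(21) mod f = 1
t^(9) mod f = t^4 + t^2 + t.
Since t^(21) = 1, the order of t divides 21 < 63; not primitive.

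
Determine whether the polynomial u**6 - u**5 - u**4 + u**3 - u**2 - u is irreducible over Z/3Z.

No

Write m(u) = u**6 - u**5 - u**4 + u**3 - u**2 - u.
Check for roots in Z/3Z: m(0) = 0 → root; m(1) = 1; m(2) = 0 → root.
m(0) = 0, so (u) divides m(u); m is reducible.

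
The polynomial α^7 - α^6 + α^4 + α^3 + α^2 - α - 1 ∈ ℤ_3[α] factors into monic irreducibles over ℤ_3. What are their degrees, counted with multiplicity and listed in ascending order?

Write g(α) = α^7 - α^6 + α^4 + α^3 + α^2 - α - 1.
Roots in ℤ_3: g(0) = 2; g(1) = 1; g(2) = 2.
Complete factorization: g(α) = (α^2 + 1)·(α^2 + α - 1)·(α^3 + α^2 - α + 1).
Factor degrees with multiplicity: 2 + 2 + 3 = 7.

2, 2, 3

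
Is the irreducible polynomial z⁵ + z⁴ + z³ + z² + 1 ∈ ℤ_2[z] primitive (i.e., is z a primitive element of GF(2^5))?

Write f(z) = z⁵ + z⁴ + z³ + z² + 1.
|GF(2^5)^×| = 2^5 − 1 = 31. Prime factorization: 31 = 31.
f is primitive ⇔ z has order 31 in GF(2)[z]/(f), i.e. z^(31/q) ≠ 1 for each prime q | 31.
z^(1) mod f = z.
None equal 1, so z has full order 31; f is primitive.

Yes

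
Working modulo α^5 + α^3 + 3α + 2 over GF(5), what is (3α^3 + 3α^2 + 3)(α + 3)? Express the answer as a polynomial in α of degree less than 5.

Multiply in GF(5)[α]: (3α^3 + 3α^2 + 3)·(α + 3) = 3α^4 + 2α^3 + 4α^2 + 3α + 4.
Reduced: 3α^4 + 2α^3 + 4α^2 + 3α + 4.

3α^4 + 2α^3 + 4α^2 + 3α + 4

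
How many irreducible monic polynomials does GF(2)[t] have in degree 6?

9

x^(2^6) − x is the product of all monic irreducibles of degree dividing 6; Möbius inversion gives N = (1/6) Σ μ(6/d)·2^d.
Divisors of 6: 1, 2, 3, 6; μ(6/d) for each: 1, -1, -1, 1.
Σ = 2^1 − 2^2 − 2^3 + 2^6 = 54.
N = 54/6 = 9.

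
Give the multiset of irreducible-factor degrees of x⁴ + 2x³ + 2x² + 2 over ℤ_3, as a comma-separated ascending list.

Write f(x) = x⁴ + 2x³ + 2x² + 2.
Roots in ℤ_3: f(0) = 2; f(1) = 1; f(2) = 0 → root.
Linear factors from roots: (x + 1).
Complete factorization: f(x) = (x + 1)·(x³ + x² + x + 2).
Factor degrees with multiplicity: 1 + 3 = 4.

1, 3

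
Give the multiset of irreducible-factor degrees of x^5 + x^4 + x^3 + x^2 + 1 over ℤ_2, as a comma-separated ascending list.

5

Write f(x) = x^5 + x^4 + x^3 + x^2 + 1.
Roots in ℤ_2: f(0) = 1; f(1) = 1.
Complete factorization: f(x) = (x^5 + x^4 + x^3 + x^2 + 1).
Factor degrees with multiplicity: 5 = 5.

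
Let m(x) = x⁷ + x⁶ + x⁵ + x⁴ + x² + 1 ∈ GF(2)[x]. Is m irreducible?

No

Check for roots in GF(2): m(0) = 1; m(1) = 0 → root.
m(1) = 0, so (x − 1) divides m(x); m is reducible.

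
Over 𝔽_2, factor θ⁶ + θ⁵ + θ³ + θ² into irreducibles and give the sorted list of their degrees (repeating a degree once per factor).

1, 1, 1, 1, 2

Write f(θ) = θ⁶ + θ⁵ + θ³ + θ².
Roots in 𝔽_2: f(0) = 0 → root; f(1) = 0 → root.
Linear factors from roots: (θ), (θ + 1).
Complete factorization: f(θ) = (θ)^2·(θ + 1)^2·(θ² + θ + 1).
Factor degrees with multiplicity: 1 + 1 + 1 + 1 + 2 = 6.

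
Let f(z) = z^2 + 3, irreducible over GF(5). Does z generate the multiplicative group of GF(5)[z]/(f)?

|GF(5^2)^×| = 5^2 − 1 = 24. Prime factorization: 24 = 2^3·3.
f is primitive ⇔ z has order 24 in GF(5)[z]/(f), i.e. z^(24/q) ≠ 1 for each prime q | 24.
z^(12) mod f = 4.
z^(8) mod f = 1
Since z^(8) = 1, the order of z divides 8 < 24; not primitive.

No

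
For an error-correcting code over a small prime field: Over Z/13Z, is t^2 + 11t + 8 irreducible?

Write P(t) = t^2 + 11t + 8.
Check each element of Z/13Z for a root: P(0)=8, P(1)=7, P(2)=8, P(3)=11, P(4)=3, P(5)=10, P(6)=6, P(7)=4, P(8)=4, P(9)=6, P(10)=10, P(11)=3, P(12)=11.
No roots. A degree-2 polynomial over a field with no linear factor is irreducible.

Yes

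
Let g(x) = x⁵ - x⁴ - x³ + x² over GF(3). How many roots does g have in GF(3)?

Evaluate at each of the 3 elements of GF(3):
g(0) = 0 → root; g(1) = 0 → root; g(2) = 0 → root.
Roots: {0, 1, 2}.

3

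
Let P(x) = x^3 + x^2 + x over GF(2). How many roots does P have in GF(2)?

Evaluate at each of the 2 elements of GF(2):
P(0) = 0 → root; P(1) = 1.
Roots: {0}.

1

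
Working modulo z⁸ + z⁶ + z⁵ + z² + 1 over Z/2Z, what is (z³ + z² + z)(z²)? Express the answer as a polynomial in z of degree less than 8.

Multiply in Z/2Z[z]: (z³ + z² + z)·(z²) = z⁵ + z⁴ + z³.
Reduced: z⁵ + z⁴ + z³.

z^5 + z^4 + z^3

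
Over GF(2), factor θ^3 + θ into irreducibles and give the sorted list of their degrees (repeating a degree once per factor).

1, 1, 1

Write h(θ) = θ^3 + θ.
Roots in GF(2): h(0) = 0 → root; h(1) = 0 → root.
Linear factors from roots: (θ), (θ + 1).
Complete factorization: h(θ) = (θ)·(θ + 1)^2.
Factor degrees with multiplicity: 1 + 1 + 1 = 3.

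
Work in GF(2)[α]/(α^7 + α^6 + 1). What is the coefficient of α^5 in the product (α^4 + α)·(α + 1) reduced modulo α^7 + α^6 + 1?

Multiply in GF(2)[α]: (α^4 + α)·(α + 1) = α^5 + α^4 + α^2 + α.
Reduced: α^5 + α^4 + α^2 + α.

1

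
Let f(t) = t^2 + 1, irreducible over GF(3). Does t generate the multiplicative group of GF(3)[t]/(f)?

No

|GF(3^2)^×| = 3^2 − 1 = 8. Prime factorization: 8 = 2^3.
f is primitive ⇔ t has order 8 in GF(3)[t]/(f), i.e. t^(8/q) ≠ 1 for each prime q | 8.
t^(4) mod f = 1
Since t^(4) = 1, the order of t divides 4 < 8; not primitive.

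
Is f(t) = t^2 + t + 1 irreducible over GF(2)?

Check for roots in GF(2): f(0) = 1; f(1) = 1.
No roots. A degree-2 polynomial over a field with no linear factor is irreducible.

Yes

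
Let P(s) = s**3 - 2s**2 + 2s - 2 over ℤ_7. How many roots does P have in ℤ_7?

1

Evaluate at each of the 7 elements of ℤ_7:
P(0) = 5; P(1) = 6; P(2) = 2; P(3) = 6; P(4) = 3; P(5) = 6; P(6) = 0 → root.
Roots: {6}.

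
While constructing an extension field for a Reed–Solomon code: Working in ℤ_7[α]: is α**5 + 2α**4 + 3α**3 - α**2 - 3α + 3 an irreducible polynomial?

Yes

Write P(α) = α**5 + 2α**4 + 3α**3 - α**2 - 3α + 3.
Check for roots in ℤ_7: P(0) = 3; P(1) = 5; P(2) = 4; P(3) = 2; P(4) = 2; P(5) = 2; P(6) = 3.
No roots, so no linear factors.
Degree-2 irreducible divisors: test the 21 monic irreducibles of degree 2 over GF(7).
None of them divide P (all give nonzero remainder).
No irreducible factor of degree ≤ 2 exists, so P is irreducible over GF(7).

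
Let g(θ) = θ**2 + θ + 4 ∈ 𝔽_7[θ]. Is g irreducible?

Yes

Check for roots in 𝔽_7: g(0) = 4; g(1) = 6; g(2) = 3; g(3) = 2; g(4) = 3; g(5) = 6; g(6) = 4.
No roots. A degree-2 polynomial over a field with no linear factor is irreducible.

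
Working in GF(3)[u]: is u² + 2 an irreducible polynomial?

Write g(u) = u² + 2.
Check for roots in GF(3): g(0) = 2; g(1) = 0 → root; g(2) = 0 → root.
g(1) = 0, so (u − 1) divides g(u); g is reducible.

No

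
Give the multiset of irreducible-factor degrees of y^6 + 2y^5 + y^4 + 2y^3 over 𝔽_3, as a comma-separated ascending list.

1, 1, 1, 1, 2

Write g(y) = y^6 + 2y^5 + y^4 + 2y^3.
Roots in 𝔽_3: g(0) = 0 → root; g(1) = 0 → root; g(2) = 1.
Linear factors from roots: (y), (y + 2).
Complete factorization: g(y) = (y + 2)·(y)^3·(y^2 + 1).
Factor degrees with multiplicity: 1 + 1 + 1 + 1 + 2 = 6.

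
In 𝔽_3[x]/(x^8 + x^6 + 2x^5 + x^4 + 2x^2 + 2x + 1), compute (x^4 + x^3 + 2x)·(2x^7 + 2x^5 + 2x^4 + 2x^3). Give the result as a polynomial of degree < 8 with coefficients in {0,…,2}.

x^7 + 2x^6 + 2x^5 + 2x + 1

Multiply in 𝔽_3[x]: (x^4 + x^3 + 2x)·(2x^7 + 2x^5 + 2x^4 + 2x^3) = 2x^11 + 2x^10 + 2x^9 + 2x^8 + x^7 + x^5 + x^4.
Reduce using x^8 ≡ 2x^6 + x^5 + 2x^4 + x^2 + x + 2 (mod x^8 + x^6 + 2x^5 + x^4 + 2x^2 + 2x + 1).
Reduced: x^7 + 2x^6 + 2x^5 + 2x + 1.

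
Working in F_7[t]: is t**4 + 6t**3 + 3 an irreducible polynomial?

Write g(t) = t**4 + 6t**3 + 3.
Check for roots in F_7: g(0) = 3; g(1) = 3; g(2) = 4; g(3) = 1; g(4) = 6; g(5) = 6; g(6) = 5.
No roots, so no linear factors.
Degree-2 irreducible divisors: test the 21 monic irreducibles of degree 2 over GF(7).
None of them divide g (all give nonzero remainder).
No irreducible factor of degree ≤ 2 exists, so g is irreducible over GF(7).

Yes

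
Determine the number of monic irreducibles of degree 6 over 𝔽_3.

116

Gauss's count: N_{3}(6) = (1/6) Σ_{d|6} μ(6/d)·3^d.
Divisors of 6: 1, 2, 3, 6; μ(6/d) for each: 1, -1, -1, 1.
Σ = 3^1 − 3^2 − 3^3 + 3^6 = 696.
N = 696/6 = 116.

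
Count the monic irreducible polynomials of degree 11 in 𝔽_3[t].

By the necklace-counting formula, N_3(11) = (1/11) Σ_{d|11} μ(11/d)·3^d.
Divisors of 11: 1, 11; μ(11/d) for each: -1, 1.
Σ = − 3^1 + 3^11 = 177144.
N = 177144/11 = 16104.

16104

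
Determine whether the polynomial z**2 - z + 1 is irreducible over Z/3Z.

No

Write m(z) = z**2 - z + 1.
Check for roots in Z/3Z: m(0) = 1; m(1) = 1; m(2) = 0 → root.
m(2) = 0, so (z − 2) divides m(z); m is reducible.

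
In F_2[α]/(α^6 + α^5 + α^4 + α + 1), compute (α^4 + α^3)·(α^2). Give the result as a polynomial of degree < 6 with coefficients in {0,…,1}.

α^4 + α + 1

Multiply in F_2[α]: (α^4 + α^3)·(α^2) = α^6 + α^5.
Reduce using α^6 ≡ α^5 + α^4 + α + 1 (mod α^6 + α^5 + α^4 + α + 1).
Reduced: α^4 + α + 1.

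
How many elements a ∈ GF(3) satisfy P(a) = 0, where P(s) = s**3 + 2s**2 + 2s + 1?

Evaluate at each of the 3 elements of GF(3):
P(0) = 1; P(1) = 0 → root; P(2) = 0 → root.
Roots: {1, 2}.

2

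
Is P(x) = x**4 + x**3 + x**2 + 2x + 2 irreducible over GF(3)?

Yes

Check for roots in GF(3): P(0) = 2; P(1) = 1; P(2) = 1.
No roots, so no linear factors.
Monic irreducibles of degree 2 over GF(3): x**2 + 1, x**2 + x + 2, x**2 + 2x + 2.
None of them divide P (all give nonzero remainder).
No irreducible factor of degree ≤ 2 exists, so P is irreducible over GF(3).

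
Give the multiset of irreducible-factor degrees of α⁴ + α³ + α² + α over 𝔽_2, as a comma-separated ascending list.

Write h(α) = α⁴ + α³ + α² + α.
Roots in 𝔽_2: h(0) = 0 → root; h(1) = 0 → root.
Linear factors from roots: (α), (α + 1).
Complete factorization: h(α) = (α)·(α + 1)^3.
Factor degrees with multiplicity: 1 + 1 + 1 + 1 = 4.

1, 1, 1, 1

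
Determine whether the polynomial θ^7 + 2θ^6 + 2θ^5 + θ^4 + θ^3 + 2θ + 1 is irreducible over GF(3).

Yes

Write f(θ) = θ^7 + 2θ^6 + 2θ^5 + θ^4 + θ^3 + 2θ + 1.
Check for roots in GF(3): f(0) = 1; f(1) = 1; f(2) = 1.
No roots, so no linear factors.
Monic irreducibles of degree 2 over GF(3): θ^2 + 1, θ^2 + θ + 2, θ^2 + 2θ + 2.
None of them divide f (all give nonzero remainder).
Degree-3 irreducible divisors: test the 8 monic irreducibles of degree 3 over GF(3).
None of them divide f (all give nonzero remainder).
No irreducible factor of degree ≤ 3 exists, so f is irreducible over GF(3).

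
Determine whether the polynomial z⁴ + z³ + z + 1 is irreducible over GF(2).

No

Write m(z) = z⁴ + z³ + z + 1.
Check for roots in GF(2): m(0) = 1; m(1) = 0 → root.
m(1) = 0, so (z − 1) divides m(z); m is reducible.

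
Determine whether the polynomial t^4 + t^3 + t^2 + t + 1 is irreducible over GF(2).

Yes

Write m(t) = t^4 + t^3 + t^2 + t + 1.
Check for roots in GF(2): m(0) = 1; m(1) = 1.
No roots, so no linear factors.
Monic irreducibles of degree 2 over GF(2): t^2 + t + 1.
None of them divide m (all give nonzero remainder).
No irreducible factor of degree ≤ 2 exists, so m is irreducible over GF(2).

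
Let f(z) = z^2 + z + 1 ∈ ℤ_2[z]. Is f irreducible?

Check for roots in ℤ_2: f(0) = 1; f(1) = 1.
No roots. A degree-2 polynomial over a field with no linear factor is irreducible.

Yes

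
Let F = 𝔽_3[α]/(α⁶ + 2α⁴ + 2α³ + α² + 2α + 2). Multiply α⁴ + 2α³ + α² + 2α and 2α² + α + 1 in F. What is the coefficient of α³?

Multiply in 𝔽_3[α]: (α⁴ + 2α³ + α² + 2α)·(2α² + α + 1) = 2α⁶ + 2α⁵ + 2α⁴ + α³ + 2α.
Reduce using α⁶ ≡ α⁴ + α³ + 2α² + α + 1 (mod α⁶ + 2α⁴ + 2α³ + α² + 2α + 2).
Reduced: 2α⁵ + α⁴ + α² + α + 2.

0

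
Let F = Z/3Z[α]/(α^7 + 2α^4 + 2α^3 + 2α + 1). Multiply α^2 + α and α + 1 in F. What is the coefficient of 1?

Multiply in Z/3Z[α]: (α^2 + α)·(α + 1) = α^3 + 2α^2 + α.
Reduced: α^3 + 2α^2 + α.

0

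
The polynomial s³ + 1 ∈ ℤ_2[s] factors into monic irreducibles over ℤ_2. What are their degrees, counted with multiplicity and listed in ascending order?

1, 2

Write f(s) = s³ + 1.
Roots in ℤ_2: f(0) = 1; f(1) = 0 → root.
Linear factors from roots: (s + 1).
Complete factorization: f(s) = (s + 1)·(s² + s + 1).
Factor degrees with multiplicity: 1 + 2 = 3.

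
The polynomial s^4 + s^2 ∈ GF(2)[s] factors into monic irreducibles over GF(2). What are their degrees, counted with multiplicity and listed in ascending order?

1, 1, 1, 1

Write h(s) = s^4 + s^2.
Roots in GF(2): h(0) = 0 → root; h(1) = 0 → root.
Linear factors from roots: (s), (s + 1).
Complete factorization: h(s) = (s)^2·(s + 1)^2.
Factor degrees with multiplicity: 1 + 1 + 1 + 1 = 4.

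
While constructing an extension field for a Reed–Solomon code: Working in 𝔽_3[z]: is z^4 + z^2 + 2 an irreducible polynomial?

Write f(z) = z^4 + z^2 + 2.
Check for roots in 𝔽_3: f(0) = 2; f(1) = 1; f(2) = 1.
No roots, so no linear factors.
Monic irreducibles of degree 2 over GF(3): z^2 + 1, z^2 + z + 2, z^2 + 2z + 2.
None of them divide f (all give nonzero remainder).
No irreducible factor of degree ≤ 2 exists, so f is irreducible over GF(3).

Yes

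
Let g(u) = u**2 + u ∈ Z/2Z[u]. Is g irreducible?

Check for roots in Z/2Z: g(0) = 0 → root; g(1) = 0 → root.
g(0) = 0, so (u) divides g(u); g is reducible.

No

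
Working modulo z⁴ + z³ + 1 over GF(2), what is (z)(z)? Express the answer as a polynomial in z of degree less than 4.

z^2

Multiply in GF(2)[z]: (z)·(z) = z².
Reduced: z².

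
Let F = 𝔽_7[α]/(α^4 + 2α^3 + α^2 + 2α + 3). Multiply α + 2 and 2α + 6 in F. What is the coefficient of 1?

Multiply in 𝔽_7[α]: (α + 2)·(2α + 6) = 2α^2 + 3α + 5.
Reduced: 2α^2 + 3α + 5.

5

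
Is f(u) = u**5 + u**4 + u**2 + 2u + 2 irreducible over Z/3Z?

Check for roots in Z/3Z: f(0) = 2; f(1) = 1; f(2) = 1.
No roots, so no linear factors.
Monic irreducibles of degree 2 over GF(3): u**2 + 1, u**2 + u + 2, u**2 + 2u + 2.
None of them divide f (all give nonzero remainder).
No irreducible factor of degree ≤ 2 exists, so f is irreducible over GF(3).

Yes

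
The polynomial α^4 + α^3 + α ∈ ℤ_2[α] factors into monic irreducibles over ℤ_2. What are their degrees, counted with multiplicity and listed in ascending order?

1, 3

Write h(α) = α^4 + α^3 + α.
Roots in ℤ_2: h(0) = 0 → root; h(1) = 1.
Linear factors from roots: (α).
Complete factorization: h(α) = (α)·(α^3 + α^2 + 1).
Factor degrees with multiplicity: 1 + 3 = 4.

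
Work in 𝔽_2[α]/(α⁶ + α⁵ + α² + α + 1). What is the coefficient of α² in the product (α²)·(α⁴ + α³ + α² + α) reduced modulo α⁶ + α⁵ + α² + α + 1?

1

Multiply in 𝔽_2[α]: (α²)·(α⁴ + α³ + α² + α) = α⁶ + α⁵ + α⁴ + α³.
Reduce using α⁶ ≡ α⁵ + α² + α + 1 (mod α⁶ + α⁵ + α² + α + 1).
Reduced: α⁴ + α³ + α² + α + 1.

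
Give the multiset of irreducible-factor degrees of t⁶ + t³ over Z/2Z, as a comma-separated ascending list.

Write g(t) = t⁶ + t³.
Roots in Z/2Z: g(0) = 0 → root; g(1) = 0 → root.
Linear factors from roots: (t), (t + 1).
Complete factorization: g(t) = (t + 1)·(t)^3·(t² + t + 1).
Factor degrees with multiplicity: 1 + 1 + 1 + 1 + 2 = 6.

1, 1, 1, 1, 2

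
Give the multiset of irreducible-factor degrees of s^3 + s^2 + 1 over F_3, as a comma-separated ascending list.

1, 2

Write g(s) = s^3 + s^2 + 1.
Roots in F_3: g(0) = 1; g(1) = 0 → root; g(2) = 1.
Linear factors from roots: (s - 1).
Complete factorization: g(s) = (s - 1)·(s^2 - s - 1).
Factor degrees with multiplicity: 1 + 2 = 3.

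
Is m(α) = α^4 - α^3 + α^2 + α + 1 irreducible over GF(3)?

Check for roots in GF(3): m(0) = 1; m(1) = 0 → root; m(2) = 0 → root.
m(1) = 0, so (α − 1) divides m(α); m is reducible.

No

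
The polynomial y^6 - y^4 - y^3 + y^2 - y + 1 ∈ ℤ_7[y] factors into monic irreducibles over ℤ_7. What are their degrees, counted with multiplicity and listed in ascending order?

Write h(y) = y^6 - y^4 - y^3 + y^2 - y + 1.
Linear factors from roots: (y - 1), (y + 2).
Complete factorization: h(y) = (y + 2)·(y - 1)^3·(y^2 + y + 3).
Factor degrees with multiplicity: 1 + 1 + 1 + 1 + 2 = 6.

1, 1, 1, 1, 2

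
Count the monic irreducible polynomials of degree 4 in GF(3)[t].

18

The number of monic irreducibles of degree 4 over GF(3) is (1/4)·Σ_{d∣4} μ(4/d) 3^d.
Divisors of 4: 1, 2, 4; μ(4/d) for each: 0, -1, 1.
Σ = − 3^2 + 3^4 = 72.
N = 72/4 = 18.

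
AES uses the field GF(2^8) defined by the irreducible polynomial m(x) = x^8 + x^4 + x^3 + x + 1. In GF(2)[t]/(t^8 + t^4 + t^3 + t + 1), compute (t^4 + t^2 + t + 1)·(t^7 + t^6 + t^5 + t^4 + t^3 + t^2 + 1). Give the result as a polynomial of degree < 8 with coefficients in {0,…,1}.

Multiply in GF(2)[t]: (t^4 + t^2 + t + 1)·(t^7 + t^6 + t^5 + t^4 + t^3 + t^2 + 1) = t^11 + t^10 + t^8 + t^5 + t + 1.
Reduce using t^8 ≡ t^4 + t^3 + t + 1 (mod t^8 + t^4 + t^3 + t + 1).
Reduced: t^7 + t^3 + t^2.

t^7 + t^3 + t^2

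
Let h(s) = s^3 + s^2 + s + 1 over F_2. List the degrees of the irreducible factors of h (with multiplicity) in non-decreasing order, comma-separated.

Roots in F_2: h(0) = 1; h(1) = 0 → root.
Linear factors from roots: (s + 1).
Complete factorization: h(s) = (s + 1)^3.
Factor degrees with multiplicity: 1 + 1 + 1 = 3.

1, 1, 1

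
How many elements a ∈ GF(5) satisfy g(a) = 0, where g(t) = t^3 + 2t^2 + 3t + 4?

1

Evaluate at each of the 5 elements of GF(5):
g(0) = 4; g(1) = 0 → root; g(2) = 1; g(3) = 3; g(4) = 2.
Roots: {1}.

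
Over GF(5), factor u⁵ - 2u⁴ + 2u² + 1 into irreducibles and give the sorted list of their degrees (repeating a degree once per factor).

Write g(u) = u⁵ - 2u⁴ + 2u² + 1.
Roots in GF(5): g(0) = 1; g(1) = 2; g(2) = 4; g(3) = 0 → root; g(4) = 0 → root.
Linear factors from roots: (u + 2), (u + 1).
Complete factorization: g(u) = (u + 1)·(u + 2)·(u³ - 2u - 2).
Factor degrees with multiplicity: 1 + 1 + 3 = 5.

1, 1, 3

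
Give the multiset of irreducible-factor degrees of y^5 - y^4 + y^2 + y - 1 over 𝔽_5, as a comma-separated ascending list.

Write f(y) = y^5 - y^4 + y^2 + y - 1.
Roots in 𝔽_5: f(0) = 4; f(1) = 1; f(2) = 1; f(3) = 3; f(4) = 2.
Complete factorization: f(y) = (y^5 - y^4 + y^2 + y - 1).
Factor degrees with multiplicity: 5 = 5.

5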